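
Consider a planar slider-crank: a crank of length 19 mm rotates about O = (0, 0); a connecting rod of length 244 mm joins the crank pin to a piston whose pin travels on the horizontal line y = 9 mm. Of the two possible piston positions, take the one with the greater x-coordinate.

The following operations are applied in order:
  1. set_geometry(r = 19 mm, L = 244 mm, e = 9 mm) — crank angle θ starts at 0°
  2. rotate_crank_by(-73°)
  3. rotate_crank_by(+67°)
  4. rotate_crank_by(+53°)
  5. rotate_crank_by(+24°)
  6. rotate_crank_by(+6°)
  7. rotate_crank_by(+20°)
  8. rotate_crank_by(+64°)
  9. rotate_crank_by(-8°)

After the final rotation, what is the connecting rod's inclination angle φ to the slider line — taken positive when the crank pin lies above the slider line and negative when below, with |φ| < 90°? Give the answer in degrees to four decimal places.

-0.0879

set_geometry: r = 19 mm, L = 244 mm, e = 9 mm; θ ← 0°
rotate_crank_by(-73°): θ ← 0° -73° = -73°
rotate_crank_by(+67°): θ ← -73° +67° = -6°
rotate_crank_by(+53°): θ ← -6° +53° = 47°
rotate_crank_by(+24°): θ ← 47° +24° = 71°
rotate_crank_by(+6°): θ ← 71° +6° = 77°
rotate_crank_by(+20°): θ ← 77° +20° = 97°
rotate_crank_by(+64°): θ ← 97° +64° = 161°
rotate_crank_by(-8°): θ ← 161° -8° = 153°
crank pin P = (r cos θ, r sin θ) = (-16.929124, 8.625819)
h = r sin θ − e = 8.625819 − 9 = -0.374181
sin φ = h / L = -0.374181 / 244 = -0.00153353
φ = arcsin(-0.00153353) = -0.087865°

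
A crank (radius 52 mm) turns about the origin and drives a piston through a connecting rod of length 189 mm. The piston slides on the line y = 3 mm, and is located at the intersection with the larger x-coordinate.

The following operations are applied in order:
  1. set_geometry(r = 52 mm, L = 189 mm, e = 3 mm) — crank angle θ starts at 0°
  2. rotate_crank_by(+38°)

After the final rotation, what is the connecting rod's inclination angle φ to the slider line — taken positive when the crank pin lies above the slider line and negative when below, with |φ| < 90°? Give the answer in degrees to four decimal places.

set_geometry: r = 52 mm, L = 189 mm, e = 3 mm; θ ← 0°
rotate_crank_by(+38°): θ ← 0° +38° = 38°
crank pin P = (r cos θ, r sin θ) = (40.976559, 32.014397)
h = r sin θ − e = 32.014397 − 3 = 29.014397
sin φ = h / L = 29.014397 / 189 = 0.15351533
φ = arcsin(0.15351533) = 8.830700°

8.8307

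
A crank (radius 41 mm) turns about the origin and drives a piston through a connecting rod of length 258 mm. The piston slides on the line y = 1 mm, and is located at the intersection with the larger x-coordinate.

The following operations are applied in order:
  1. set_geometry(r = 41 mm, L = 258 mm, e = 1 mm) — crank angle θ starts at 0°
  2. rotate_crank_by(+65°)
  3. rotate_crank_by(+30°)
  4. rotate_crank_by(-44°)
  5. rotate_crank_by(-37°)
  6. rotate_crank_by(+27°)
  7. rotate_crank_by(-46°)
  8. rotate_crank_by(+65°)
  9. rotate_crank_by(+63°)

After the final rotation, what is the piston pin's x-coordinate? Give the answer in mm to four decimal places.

233.5006

set_geometry: r = 41 mm, L = 258 mm, e = 1 mm; θ ← 0°
rotate_crank_by(+65°): θ ← 0° +65° = 65°
rotate_crank_by(+30°): θ ← 65° +30° = 95°
rotate_crank_by(-44°): θ ← 95° -44° = 51°
rotate_crank_by(-37°): θ ← 51° -37° = 14°
rotate_crank_by(+27°): θ ← 14° +27° = 41°
rotate_crank_by(-46°): θ ← 41° -46° = -5°
rotate_crank_by(+65°): θ ← -5° +65° = 60°
rotate_crank_by(+63°): θ ← 60° +63° = 123°
crank pin P = (r cos θ, r sin θ) = (-22.330200, 34.385493)
h = r sin θ − e = 34.385493 − 1 = 33.385493
x = r cos θ + √(L² − h²) = -22.330200 + √(66564.0 − 1114.5912) = -22.330200 + 255.830821 = 233.500620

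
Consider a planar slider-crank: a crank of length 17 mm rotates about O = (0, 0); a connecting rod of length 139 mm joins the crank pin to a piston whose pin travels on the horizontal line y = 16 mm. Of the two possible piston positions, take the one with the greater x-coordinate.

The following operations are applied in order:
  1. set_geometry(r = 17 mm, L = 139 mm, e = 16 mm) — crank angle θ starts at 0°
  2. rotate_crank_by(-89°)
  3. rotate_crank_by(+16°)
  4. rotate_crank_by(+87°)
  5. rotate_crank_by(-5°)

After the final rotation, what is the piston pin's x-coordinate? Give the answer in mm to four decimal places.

set_geometry: r = 17 mm, L = 139 mm, e = 16 mm; θ ← 0°
rotate_crank_by(-89°): θ ← 0° -89° = -89°
rotate_crank_by(+16°): θ ← -89° +16° = -73°
rotate_crank_by(+87°): θ ← -73° +87° = 14°
rotate_crank_by(-5°): θ ← 14° -5° = 9°
crank pin P = (r cos θ, r sin θ) = (16.790702, 2.659386)
h = r sin θ − e = 2.659386 − 16 = -13.340614
x = r cos θ + √(L² − h²) = 16.790702 + √(19321.0 − 177.9720) = 16.790702 + 138.358332 = 155.149034

155.1490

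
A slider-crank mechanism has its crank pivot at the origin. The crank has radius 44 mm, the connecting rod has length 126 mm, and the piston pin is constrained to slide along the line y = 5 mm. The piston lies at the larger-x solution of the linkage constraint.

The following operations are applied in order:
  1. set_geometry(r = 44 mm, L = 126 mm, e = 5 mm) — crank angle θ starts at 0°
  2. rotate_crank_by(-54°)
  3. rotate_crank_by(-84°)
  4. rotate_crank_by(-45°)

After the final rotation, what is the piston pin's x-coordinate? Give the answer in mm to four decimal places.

82.0314

set_geometry: r = 44 mm, L = 126 mm, e = 5 mm; θ ← 0°
rotate_crank_by(-54°): θ ← 0° -54° = -54°
rotate_crank_by(-84°): θ ← -54° -84° = -138°
rotate_crank_by(-45°): θ ← -138° -45° = -183°
crank pin P = (r cos θ, r sin θ) = (-43.939700, 2.302782)
h = r sin θ − e = 2.302782 − 5 = -2.697218
x = r cos θ + √(L² − h²) = -43.939700 + √(15876.0 − 7.2750) = -43.939700 + 125.971128 = 82.031428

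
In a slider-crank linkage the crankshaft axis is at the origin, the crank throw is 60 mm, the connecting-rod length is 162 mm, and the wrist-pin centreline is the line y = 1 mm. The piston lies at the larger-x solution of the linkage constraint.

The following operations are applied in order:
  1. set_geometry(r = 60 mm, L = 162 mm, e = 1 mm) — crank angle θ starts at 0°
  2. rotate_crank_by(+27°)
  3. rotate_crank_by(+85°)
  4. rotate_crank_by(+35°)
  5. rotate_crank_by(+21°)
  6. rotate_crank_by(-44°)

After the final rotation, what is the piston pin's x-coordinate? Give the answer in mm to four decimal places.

120.9418

set_geometry: r = 60 mm, L = 162 mm, e = 1 mm; θ ← 0°
rotate_crank_by(+27°): θ ← 0° +27° = 27°
rotate_crank_by(+85°): θ ← 27° +85° = 112°
rotate_crank_by(+35°): θ ← 112° +35° = 147°
rotate_crank_by(+21°): θ ← 147° +21° = 168°
rotate_crank_by(-44°): θ ← 168° -44° = 124°
crank pin P = (r cos θ, r sin θ) = (-33.551574, 49.742254)
h = r sin θ − e = 49.742254 − 1 = 48.742254
x = r cos θ + √(L² − h²) = -33.551574 + √(26244.0 − 2375.8074) = -33.551574 + 154.493342 = 120.941768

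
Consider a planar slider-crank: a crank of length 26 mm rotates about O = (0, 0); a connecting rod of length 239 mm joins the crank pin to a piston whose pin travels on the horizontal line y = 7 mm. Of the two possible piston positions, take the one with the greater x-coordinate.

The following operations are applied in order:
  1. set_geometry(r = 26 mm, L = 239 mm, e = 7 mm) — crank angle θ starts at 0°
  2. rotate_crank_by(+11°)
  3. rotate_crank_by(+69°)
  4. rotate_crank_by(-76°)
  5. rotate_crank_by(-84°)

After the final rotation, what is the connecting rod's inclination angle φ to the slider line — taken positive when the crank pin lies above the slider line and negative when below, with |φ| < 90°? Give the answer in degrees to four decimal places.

-7.8409

set_geometry: r = 26 mm, L = 239 mm, e = 7 mm; θ ← 0°
rotate_crank_by(+11°): θ ← 0° +11° = 11°
rotate_crank_by(+69°): θ ← 11° +69° = 80°
rotate_crank_by(-76°): θ ← 80° -76° = 4°
rotate_crank_by(-84°): θ ← 4° -84° = -80°
crank pin P = (r cos θ, r sin θ) = (4.514853, -25.605002)
h = r sin θ − e = -25.605002 − 7 = -32.605002
sin φ = h / L = -32.605002 / 239 = -0.13642260
φ = arcsin(-0.13642260) = -7.840890°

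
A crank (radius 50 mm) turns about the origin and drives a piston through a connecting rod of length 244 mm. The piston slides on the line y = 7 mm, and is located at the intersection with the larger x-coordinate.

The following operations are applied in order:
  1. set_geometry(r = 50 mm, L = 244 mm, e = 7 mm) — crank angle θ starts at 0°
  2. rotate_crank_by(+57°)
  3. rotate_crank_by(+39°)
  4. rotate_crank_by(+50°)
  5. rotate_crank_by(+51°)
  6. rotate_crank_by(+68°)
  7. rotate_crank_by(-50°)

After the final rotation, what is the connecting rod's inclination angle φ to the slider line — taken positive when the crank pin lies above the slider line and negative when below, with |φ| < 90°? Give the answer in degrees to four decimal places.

-8.4082

set_geometry: r = 50 mm, L = 244 mm, e = 7 mm; θ ← 0°
rotate_crank_by(+57°): θ ← 0° +57° = 57°
rotate_crank_by(+39°): θ ← 57° +39° = 96°
rotate_crank_by(+50°): θ ← 96° +50° = 146°
rotate_crank_by(+51°): θ ← 146° +51° = 197°
rotate_crank_by(+68°): θ ← 197° +68° = 265°
rotate_crank_by(-50°): θ ← 265° -50° = 215°
crank pin P = (r cos θ, r sin θ) = (-40.957602, -28.678822)
h = r sin θ − e = -28.678822 − 7 = -35.678822
sin φ = h / L = -35.678822 / 244 = -0.14622468
φ = arcsin(-0.14622468) = -8.408204°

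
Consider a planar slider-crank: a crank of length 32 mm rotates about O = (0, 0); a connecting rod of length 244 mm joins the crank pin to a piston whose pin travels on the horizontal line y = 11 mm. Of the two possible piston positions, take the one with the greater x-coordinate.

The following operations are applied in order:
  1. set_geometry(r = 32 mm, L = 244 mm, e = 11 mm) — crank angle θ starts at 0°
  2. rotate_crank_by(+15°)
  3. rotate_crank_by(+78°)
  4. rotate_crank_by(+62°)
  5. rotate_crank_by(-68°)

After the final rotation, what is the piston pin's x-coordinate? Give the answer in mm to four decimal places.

244.7732

set_geometry: r = 32 mm, L = 244 mm, e = 11 mm; θ ← 0°
rotate_crank_by(+15°): θ ← 0° +15° = 15°
rotate_crank_by(+78°): θ ← 15° +78° = 93°
rotate_crank_by(+62°): θ ← 93° +62° = 155°
rotate_crank_by(-68°): θ ← 155° -68° = 87°
crank pin P = (r cos θ, r sin θ) = (1.674751, 31.956145)
h = r sin θ − e = 31.956145 − 11 = 20.956145
x = r cos θ + √(L² − h²) = 1.674751 + √(59536.0 − 439.1600) = 1.674751 + 243.098416 = 244.773167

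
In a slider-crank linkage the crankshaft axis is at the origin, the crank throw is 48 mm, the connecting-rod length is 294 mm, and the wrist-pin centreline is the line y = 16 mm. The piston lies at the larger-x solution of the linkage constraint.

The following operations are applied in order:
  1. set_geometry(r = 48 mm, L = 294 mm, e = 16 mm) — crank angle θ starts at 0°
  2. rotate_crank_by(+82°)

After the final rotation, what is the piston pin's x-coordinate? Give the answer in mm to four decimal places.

298.9844

set_geometry: r = 48 mm, L = 294 mm, e = 16 mm; θ ← 0°
rotate_crank_by(+82°): θ ← 0° +82° = 82°
crank pin P = (r cos θ, r sin θ) = (6.680309, 47.532867)
h = r sin θ − e = 47.532867 − 16 = 31.532867
x = r cos θ + √(L² − h²) = 6.680309 + √(86436.0 − 994.3217) = 6.680309 + 292.304085 = 298.984394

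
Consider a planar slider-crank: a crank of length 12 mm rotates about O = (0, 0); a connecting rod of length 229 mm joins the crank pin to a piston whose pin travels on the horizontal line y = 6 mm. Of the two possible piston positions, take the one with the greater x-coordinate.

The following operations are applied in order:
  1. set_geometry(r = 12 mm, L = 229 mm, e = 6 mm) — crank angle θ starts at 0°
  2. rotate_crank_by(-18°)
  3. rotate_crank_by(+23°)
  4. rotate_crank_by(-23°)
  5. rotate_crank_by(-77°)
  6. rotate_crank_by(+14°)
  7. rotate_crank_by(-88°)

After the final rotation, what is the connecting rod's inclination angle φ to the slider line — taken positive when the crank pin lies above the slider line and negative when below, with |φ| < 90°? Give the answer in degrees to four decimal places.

-2.0745

set_geometry: r = 12 mm, L = 229 mm, e = 6 mm; θ ← 0°
rotate_crank_by(-18°): θ ← 0° -18° = -18°
rotate_crank_by(+23°): θ ← -18° +23° = 5°
rotate_crank_by(-23°): θ ← 5° -23° = -18°
rotate_crank_by(-77°): θ ← -18° -77° = -95°
rotate_crank_by(+14°): θ ← -95° +14° = -81°
rotate_crank_by(-88°): θ ← -81° -88° = -169°
crank pin P = (r cos θ, r sin θ) = (-11.779526, -2.289708)
h = r sin θ − e = -2.289708 − 6 = -8.289708
sin φ = h / L = -8.289708 / 229 = -0.03619960
φ = arcsin(-0.03619960) = -2.074537°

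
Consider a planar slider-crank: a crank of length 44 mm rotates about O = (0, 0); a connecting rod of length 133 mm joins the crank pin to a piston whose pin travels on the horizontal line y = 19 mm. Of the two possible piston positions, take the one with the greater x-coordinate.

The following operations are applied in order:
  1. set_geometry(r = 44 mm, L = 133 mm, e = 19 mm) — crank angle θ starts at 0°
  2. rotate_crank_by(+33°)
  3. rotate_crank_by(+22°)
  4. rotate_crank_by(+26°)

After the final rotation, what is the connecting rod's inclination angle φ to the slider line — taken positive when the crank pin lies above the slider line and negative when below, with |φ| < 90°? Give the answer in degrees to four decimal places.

set_geometry: r = 44 mm, L = 133 mm, e = 19 mm; θ ← 0°
rotate_crank_by(+33°): θ ← 0° +33° = 33°
rotate_crank_by(+22°): θ ← 33° +22° = 55°
rotate_crank_by(+26°): θ ← 55° +26° = 81°
crank pin P = (r cos θ, r sin θ) = (6.883116, 43.458287)
h = r sin θ − e = 43.458287 − 19 = 24.458287
sin φ = h / L = 24.458287 / 133 = 0.18389689
φ = arcsin(0.18389689) = 10.596826°

10.5968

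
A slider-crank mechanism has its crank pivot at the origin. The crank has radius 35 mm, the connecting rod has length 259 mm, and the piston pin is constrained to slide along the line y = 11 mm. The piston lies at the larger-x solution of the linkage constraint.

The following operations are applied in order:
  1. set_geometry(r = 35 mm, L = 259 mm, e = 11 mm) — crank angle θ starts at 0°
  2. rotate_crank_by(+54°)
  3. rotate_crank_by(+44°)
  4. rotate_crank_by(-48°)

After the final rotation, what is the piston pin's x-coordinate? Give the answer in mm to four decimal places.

281.0145

set_geometry: r = 35 mm, L = 259 mm, e = 11 mm; θ ← 0°
rotate_crank_by(+54°): θ ← 0° +54° = 54°
rotate_crank_by(+44°): θ ← 54° +44° = 98°
rotate_crank_by(-48°): θ ← 98° -48° = 50°
crank pin P = (r cos θ, r sin θ) = (22.497566, 26.811556)
h = r sin θ − e = 26.811556 − 11 = 15.811556
x = r cos θ + √(L² − h²) = 22.497566 + √(67081.0 − 250.0053) = 22.497566 + 258.516914 = 281.014480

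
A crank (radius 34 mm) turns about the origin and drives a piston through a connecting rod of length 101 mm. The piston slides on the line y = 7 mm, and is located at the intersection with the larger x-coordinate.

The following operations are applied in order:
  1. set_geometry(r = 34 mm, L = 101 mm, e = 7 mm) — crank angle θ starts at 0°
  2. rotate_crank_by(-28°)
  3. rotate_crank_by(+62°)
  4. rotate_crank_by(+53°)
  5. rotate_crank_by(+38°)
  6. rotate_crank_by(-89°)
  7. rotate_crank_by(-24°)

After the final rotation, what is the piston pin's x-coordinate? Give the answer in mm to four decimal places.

set_geometry: r = 34 mm, L = 101 mm, e = 7 mm; θ ← 0°
rotate_crank_by(-28°): θ ← 0° -28° = -28°
rotate_crank_by(+62°): θ ← -28° +62° = 34°
rotate_crank_by(+53°): θ ← 34° +53° = 87°
rotate_crank_by(+38°): θ ← 87° +38° = 125°
rotate_crank_by(-89°): θ ← 125° -89° = 36°
rotate_crank_by(-24°): θ ← 36° -24° = 12°
crank pin P = (r cos θ, r sin θ) = (33.257018, 7.068997)
h = r sin θ − e = 7.068997 − 7 = 0.068997
x = r cos θ + √(L² − h²) = 33.257018 + √(10201.0 − 0.0048) = 33.257018 + 100.999976 = 134.256995

134.2570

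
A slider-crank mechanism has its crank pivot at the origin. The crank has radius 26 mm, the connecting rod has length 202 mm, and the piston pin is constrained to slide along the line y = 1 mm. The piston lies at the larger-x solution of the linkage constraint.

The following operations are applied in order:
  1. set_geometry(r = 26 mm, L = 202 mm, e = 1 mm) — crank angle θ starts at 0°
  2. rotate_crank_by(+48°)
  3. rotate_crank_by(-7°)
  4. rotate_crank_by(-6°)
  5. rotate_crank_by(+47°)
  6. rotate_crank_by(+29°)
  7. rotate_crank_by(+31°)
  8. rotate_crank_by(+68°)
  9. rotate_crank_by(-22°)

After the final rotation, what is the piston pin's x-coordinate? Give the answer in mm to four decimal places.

set_geometry: r = 26 mm, L = 202 mm, e = 1 mm; θ ← 0°
rotate_crank_by(+48°): θ ← 0° +48° = 48°
rotate_crank_by(-7°): θ ← 48° -7° = 41°
rotate_crank_by(-6°): θ ← 41° -6° = 35°
rotate_crank_by(+47°): θ ← 35° +47° = 82°
rotate_crank_by(+29°): θ ← 82° +29° = 111°
rotate_crank_by(+31°): θ ← 111° +31° = 142°
rotate_crank_by(+68°): θ ← 142° +68° = 210°
rotate_crank_by(-22°): θ ← 210° -22° = 188°
crank pin P = (r cos θ, r sin θ) = (-25.746970, -3.618501)
h = r sin θ − e = -3.618501 − 1 = -4.618501
x = r cos θ + √(L² − h²) = -25.746970 + √(40804.0 − 21.3305) = -25.746970 + 201.947195 = 176.200225

176.2002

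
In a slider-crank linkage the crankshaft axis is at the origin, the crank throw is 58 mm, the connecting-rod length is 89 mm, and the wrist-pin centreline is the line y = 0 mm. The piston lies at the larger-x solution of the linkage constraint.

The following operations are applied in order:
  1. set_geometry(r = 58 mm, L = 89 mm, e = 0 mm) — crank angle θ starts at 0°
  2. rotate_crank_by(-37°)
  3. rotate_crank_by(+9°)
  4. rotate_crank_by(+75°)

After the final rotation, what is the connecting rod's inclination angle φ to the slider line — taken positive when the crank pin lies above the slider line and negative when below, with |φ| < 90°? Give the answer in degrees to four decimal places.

set_geometry: r = 58 mm, L = 89 mm, e = 0 mm; θ ← 0°
rotate_crank_by(-37°): θ ← 0° -37° = -37°
rotate_crank_by(+9°): θ ← -37° +9° = -28°
rotate_crank_by(+75°): θ ← -28° +75° = 47°
crank pin P = (r cos θ, r sin θ) = (39.555905, 42.418515)
h = r sin θ − e = 42.418515 − 0 = 42.418515
sin φ = h / L = 42.418515 / 89 = 0.47661252
φ = arcsin(0.47661252) = 28.464393°

28.4644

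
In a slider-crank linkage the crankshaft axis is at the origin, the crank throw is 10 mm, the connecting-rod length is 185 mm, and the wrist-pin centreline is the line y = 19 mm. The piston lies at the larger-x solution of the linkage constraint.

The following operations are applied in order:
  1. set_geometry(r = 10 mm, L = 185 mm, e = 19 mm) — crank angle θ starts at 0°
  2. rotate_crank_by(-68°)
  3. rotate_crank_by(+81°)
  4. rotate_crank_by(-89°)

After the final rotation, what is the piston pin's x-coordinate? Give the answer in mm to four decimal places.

set_geometry: r = 10 mm, L = 185 mm, e = 19 mm; θ ← 0°
rotate_crank_by(-68°): θ ← 0° -68° = -68°
rotate_crank_by(+81°): θ ← -68° +81° = 13°
rotate_crank_by(-89°): θ ← 13° -89° = -76°
crank pin P = (r cos θ, r sin θ) = (2.419219, -9.702957)
h = r sin θ − e = -9.702957 − 19 = -28.702957
x = r cos θ + √(L² − h²) = 2.419219 + √(34225.0 − 823.8598) = 2.419219 + 182.759788 = 185.179007

185.1790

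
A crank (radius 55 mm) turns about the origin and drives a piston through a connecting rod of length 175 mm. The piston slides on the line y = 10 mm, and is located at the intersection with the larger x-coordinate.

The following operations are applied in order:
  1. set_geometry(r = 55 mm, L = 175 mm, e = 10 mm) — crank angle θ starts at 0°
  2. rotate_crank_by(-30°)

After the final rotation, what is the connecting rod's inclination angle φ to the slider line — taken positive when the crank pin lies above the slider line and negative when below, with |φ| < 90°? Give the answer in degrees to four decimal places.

set_geometry: r = 55 mm, L = 175 mm, e = 10 mm; θ ← 0°
rotate_crank_by(-30°): θ ← 0° -30° = -30°
crank pin P = (r cos θ, r sin θ) = (47.631397, -27.500000)
h = r sin θ − e = -27.500000 − 10 = -37.500000
sin φ = h / L = -37.500000 / 175 = -0.21428571
φ = arcsin(-0.21428571) = -12.373625°

-12.3736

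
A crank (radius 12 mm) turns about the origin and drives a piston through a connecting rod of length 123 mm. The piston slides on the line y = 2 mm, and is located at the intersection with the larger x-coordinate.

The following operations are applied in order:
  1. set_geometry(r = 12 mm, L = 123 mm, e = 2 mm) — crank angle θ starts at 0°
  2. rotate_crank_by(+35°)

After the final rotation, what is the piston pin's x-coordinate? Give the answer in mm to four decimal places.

132.7329

set_geometry: r = 12 mm, L = 123 mm, e = 2 mm; θ ← 0°
rotate_crank_by(+35°): θ ← 0° +35° = 35°
crank pin P = (r cos θ, r sin θ) = (9.829825, 6.882917)
h = r sin θ − e = 6.882917 − 2 = 4.882917
x = r cos θ + √(L² − h²) = 9.829825 + √(15129.0 − 23.8429) = 9.829825 + 122.903040 = 132.732864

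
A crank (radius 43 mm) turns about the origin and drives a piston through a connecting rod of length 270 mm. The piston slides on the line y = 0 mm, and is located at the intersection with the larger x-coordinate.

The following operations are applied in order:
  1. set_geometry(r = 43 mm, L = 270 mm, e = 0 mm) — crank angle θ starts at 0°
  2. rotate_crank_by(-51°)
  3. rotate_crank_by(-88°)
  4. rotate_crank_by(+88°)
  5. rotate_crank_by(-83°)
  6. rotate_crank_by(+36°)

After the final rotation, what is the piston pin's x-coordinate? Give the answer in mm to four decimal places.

260.6367

set_geometry: r = 43 mm, L = 270 mm, e = 0 mm; θ ← 0°
rotate_crank_by(-51°): θ ← 0° -51° = -51°
rotate_crank_by(-88°): θ ← -51° -88° = -139°
rotate_crank_by(+88°): θ ← -139° +88° = -51°
rotate_crank_by(-83°): θ ← -51° -83° = -134°
rotate_crank_by(+36°): θ ← -134° +36° = -98°
crank pin P = (r cos θ, r sin θ) = (-5.984443, -42.581527)
h = r sin θ − e = -42.581527 − 0 = -42.581527
x = r cos θ + √(L² − h²) = -5.984443 + √(72900.0 − 1813.1864) = -5.984443 + 266.621105 = 260.636662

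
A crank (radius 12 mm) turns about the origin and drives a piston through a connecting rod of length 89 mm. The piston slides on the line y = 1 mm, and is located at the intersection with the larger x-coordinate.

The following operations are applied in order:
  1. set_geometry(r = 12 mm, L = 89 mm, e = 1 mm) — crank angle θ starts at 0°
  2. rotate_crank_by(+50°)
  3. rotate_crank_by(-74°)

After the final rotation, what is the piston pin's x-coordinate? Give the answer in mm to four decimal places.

set_geometry: r = 12 mm, L = 89 mm, e = 1 mm; θ ← 0°
rotate_crank_by(+50°): θ ← 0° +50° = 50°
rotate_crank_by(-74°): θ ← 50° -74° = -24°
crank pin P = (r cos θ, r sin θ) = (10.962545, -4.880840)
h = r sin θ − e = -4.880840 − 1 = -5.880840
x = r cos θ + √(L² − h²) = 10.962545 + √(7921.0 − 34.5843) = 10.962545 + 88.805494 = 99.768039

99.7680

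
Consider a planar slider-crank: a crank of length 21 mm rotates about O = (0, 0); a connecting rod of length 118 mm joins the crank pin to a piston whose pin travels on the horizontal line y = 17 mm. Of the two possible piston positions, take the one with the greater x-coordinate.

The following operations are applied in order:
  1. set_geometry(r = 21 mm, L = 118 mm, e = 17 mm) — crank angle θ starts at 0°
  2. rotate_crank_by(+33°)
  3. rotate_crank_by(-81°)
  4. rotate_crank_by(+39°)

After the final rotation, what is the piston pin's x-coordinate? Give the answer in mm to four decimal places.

136.9848

set_geometry: r = 21 mm, L = 118 mm, e = 17 mm; θ ← 0°
rotate_crank_by(+33°): θ ← 0° +33° = 33°
rotate_crank_by(-81°): θ ← 33° -81° = -48°
rotate_crank_by(+39°): θ ← -48° +39° = -9°
crank pin P = (r cos θ, r sin θ) = (20.741455, -3.285124)
h = r sin θ − e = -3.285124 − 17 = -20.285124
x = r cos θ + √(L² − h²) = 20.741455 + √(13924.0 − 411.4862) = 20.741455 + 116.243339 = 136.984794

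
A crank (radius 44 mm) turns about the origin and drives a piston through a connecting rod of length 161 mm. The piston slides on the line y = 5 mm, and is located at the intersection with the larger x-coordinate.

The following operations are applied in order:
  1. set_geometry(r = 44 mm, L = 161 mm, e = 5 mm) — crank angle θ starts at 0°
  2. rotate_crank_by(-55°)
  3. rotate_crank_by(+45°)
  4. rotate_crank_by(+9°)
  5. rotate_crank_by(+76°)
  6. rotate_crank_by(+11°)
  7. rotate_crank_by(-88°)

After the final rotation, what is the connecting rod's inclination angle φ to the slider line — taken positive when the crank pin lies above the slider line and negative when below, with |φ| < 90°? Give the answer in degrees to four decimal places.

-2.3265

set_geometry: r = 44 mm, L = 161 mm, e = 5 mm; θ ← 0°
rotate_crank_by(-55°): θ ← 0° -55° = -55°
rotate_crank_by(+45°): θ ← -55° +45° = -10°
rotate_crank_by(+9°): θ ← -10° +9° = -1°
rotate_crank_by(+76°): θ ← -1° +76° = 75°
rotate_crank_by(+11°): θ ← 75° +11° = 86°
rotate_crank_by(-88°): θ ← 86° -88° = -2°
crank pin P = (r cos θ, r sin θ) = (43.973196, -1.535578)
h = r sin θ − e = -1.535578 − 5 = -6.535578
sin φ = h / L = -6.535578 / 161 = -0.04059365
φ = arcsin(-0.04059365) = -2.326484°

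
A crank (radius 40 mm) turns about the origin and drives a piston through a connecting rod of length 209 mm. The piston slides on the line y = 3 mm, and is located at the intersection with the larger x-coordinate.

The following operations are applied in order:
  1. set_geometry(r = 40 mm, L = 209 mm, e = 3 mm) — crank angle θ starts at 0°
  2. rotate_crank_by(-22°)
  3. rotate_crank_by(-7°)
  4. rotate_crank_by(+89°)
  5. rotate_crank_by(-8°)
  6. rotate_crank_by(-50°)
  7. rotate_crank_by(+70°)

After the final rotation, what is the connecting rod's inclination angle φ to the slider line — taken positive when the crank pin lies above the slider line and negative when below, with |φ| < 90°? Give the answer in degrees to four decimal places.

set_geometry: r = 40 mm, L = 209 mm, e = 3 mm; θ ← 0°
rotate_crank_by(-22°): θ ← 0° -22° = -22°
rotate_crank_by(-7°): θ ← -22° -7° = -29°
rotate_crank_by(+89°): θ ← -29° +89° = 60°
rotate_crank_by(-8°): θ ← 60° -8° = 52°
rotate_crank_by(-50°): θ ← 52° -50° = 2°
rotate_crank_by(+70°): θ ← 2° +70° = 72°
crank pin P = (r cos θ, r sin θ) = (12.360680, 38.042261)
h = r sin θ − e = 38.042261 − 3 = 35.042261
sin φ = h / L = 35.042261 / 209 = 0.16766632
φ = arcsin(0.16766632) = 9.652162°

9.6522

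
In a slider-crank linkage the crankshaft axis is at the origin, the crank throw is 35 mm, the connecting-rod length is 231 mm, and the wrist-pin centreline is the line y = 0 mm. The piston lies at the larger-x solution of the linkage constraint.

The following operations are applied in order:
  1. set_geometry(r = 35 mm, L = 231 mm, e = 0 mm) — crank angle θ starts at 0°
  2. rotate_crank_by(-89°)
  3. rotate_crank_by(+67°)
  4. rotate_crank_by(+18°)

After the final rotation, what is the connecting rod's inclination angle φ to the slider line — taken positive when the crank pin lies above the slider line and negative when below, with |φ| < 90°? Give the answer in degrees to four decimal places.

-0.6056

set_geometry: r = 35 mm, L = 231 mm, e = 0 mm; θ ← 0°
rotate_crank_by(-89°): θ ← 0° -89° = -89°
rotate_crank_by(+67°): θ ← -89° +67° = -22°
rotate_crank_by(+18°): θ ← -22° +18° = -4°
crank pin P = (r cos θ, r sin θ) = (34.914742, -2.441477)
h = r sin θ − e = -2.441477 − 0 = -2.441477
sin φ = h / L = -2.441477 / 231 = -0.01056916
φ = arcsin(-0.01056916) = -0.605580°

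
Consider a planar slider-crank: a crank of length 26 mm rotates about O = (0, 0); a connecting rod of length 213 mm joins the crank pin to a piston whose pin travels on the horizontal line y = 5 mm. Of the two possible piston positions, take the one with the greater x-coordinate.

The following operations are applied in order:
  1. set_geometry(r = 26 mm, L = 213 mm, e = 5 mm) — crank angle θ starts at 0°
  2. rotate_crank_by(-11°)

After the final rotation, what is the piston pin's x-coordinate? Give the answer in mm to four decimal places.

238.2893

set_geometry: r = 26 mm, L = 213 mm, e = 5 mm; θ ← 0°
rotate_crank_by(-11°): θ ← 0° -11° = -11°
crank pin P = (r cos θ, r sin θ) = (25.522307, -4.961034)
h = r sin θ − e = -4.961034 − 5 = -9.961034
x = r cos θ + √(L² − h²) = 25.522307 + √(45369.0 − 99.2222) = 25.522307 + 212.766957 = 238.289263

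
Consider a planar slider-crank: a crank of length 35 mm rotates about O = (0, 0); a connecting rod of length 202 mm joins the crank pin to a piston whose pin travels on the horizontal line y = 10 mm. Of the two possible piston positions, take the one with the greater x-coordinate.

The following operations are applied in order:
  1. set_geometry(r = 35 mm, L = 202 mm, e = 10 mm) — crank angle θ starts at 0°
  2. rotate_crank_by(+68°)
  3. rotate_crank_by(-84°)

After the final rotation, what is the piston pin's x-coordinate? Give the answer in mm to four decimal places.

234.6864

set_geometry: r = 35 mm, L = 202 mm, e = 10 mm; θ ← 0°
rotate_crank_by(+68°): θ ← 0° +68° = 68°
rotate_crank_by(-84°): θ ← 68° -84° = -16°
crank pin P = (r cos θ, r sin θ) = (33.644159, -9.647307)
h = r sin θ − e = -9.647307 − 10 = -19.647307
x = r cos θ + √(L² − h²) = 33.644159 + √(40804.0 − 386.0167) = 33.644159 + 201.042243 = 234.686402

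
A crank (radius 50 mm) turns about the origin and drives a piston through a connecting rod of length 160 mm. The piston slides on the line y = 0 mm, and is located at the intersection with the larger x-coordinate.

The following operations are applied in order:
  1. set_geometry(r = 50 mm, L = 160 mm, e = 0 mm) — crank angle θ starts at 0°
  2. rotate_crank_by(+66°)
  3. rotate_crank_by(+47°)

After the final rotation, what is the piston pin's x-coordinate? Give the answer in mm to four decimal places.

133.7008

set_geometry: r = 50 mm, L = 160 mm, e = 0 mm; θ ← 0°
rotate_crank_by(+66°): θ ← 0° +66° = 66°
rotate_crank_by(+47°): θ ← 66° +47° = 113°
crank pin P = (r cos θ, r sin θ) = (-19.536556, 46.025243)
h = r sin θ − e = 46.025243 − 0 = 46.025243
x = r cos θ + √(L² − h²) = -19.536556 + √(25600.0 − 2118.3230) = -19.536556 + 153.237323 = 133.700766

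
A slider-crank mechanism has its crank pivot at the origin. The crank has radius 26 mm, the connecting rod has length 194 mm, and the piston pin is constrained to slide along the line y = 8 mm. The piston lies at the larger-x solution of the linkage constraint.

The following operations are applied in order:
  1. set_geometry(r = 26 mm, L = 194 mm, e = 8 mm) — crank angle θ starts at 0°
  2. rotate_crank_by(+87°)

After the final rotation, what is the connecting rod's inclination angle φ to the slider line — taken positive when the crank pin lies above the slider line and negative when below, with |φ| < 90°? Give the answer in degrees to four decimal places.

5.3132

set_geometry: r = 26 mm, L = 194 mm, e = 8 mm; θ ← 0°
rotate_crank_by(+87°): θ ← 0° +87° = 87°
crank pin P = (r cos θ, r sin θ) = (1.360735, 25.964368)
h = r sin θ − e = 25.964368 − 8 = 17.964368
sin φ = h / L = 17.964368 / 194 = 0.09259983
φ = arcsin(0.09259983) = 5.313191°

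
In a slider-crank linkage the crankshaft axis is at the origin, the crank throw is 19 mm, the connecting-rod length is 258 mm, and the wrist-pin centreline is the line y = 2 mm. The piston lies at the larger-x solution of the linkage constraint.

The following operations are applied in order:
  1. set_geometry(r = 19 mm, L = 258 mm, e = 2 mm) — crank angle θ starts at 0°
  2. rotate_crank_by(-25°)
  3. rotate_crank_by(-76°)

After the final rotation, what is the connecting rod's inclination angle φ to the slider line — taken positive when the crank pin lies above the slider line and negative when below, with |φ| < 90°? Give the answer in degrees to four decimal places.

-4.5910

set_geometry: r = 19 mm, L = 258 mm, e = 2 mm; θ ← 0°
rotate_crank_by(-25°): θ ← 0° -25° = -25°
rotate_crank_by(-76°): θ ← -25° -76° = -101°
crank pin P = (r cos θ, r sin θ) = (-3.625371, -18.650916)
h = r sin θ − e = -18.650916 − 2 = -20.650916
sin φ = h / L = -20.650916 / 258 = -0.08004231
φ = arcsin(-0.08004231) = -4.590998°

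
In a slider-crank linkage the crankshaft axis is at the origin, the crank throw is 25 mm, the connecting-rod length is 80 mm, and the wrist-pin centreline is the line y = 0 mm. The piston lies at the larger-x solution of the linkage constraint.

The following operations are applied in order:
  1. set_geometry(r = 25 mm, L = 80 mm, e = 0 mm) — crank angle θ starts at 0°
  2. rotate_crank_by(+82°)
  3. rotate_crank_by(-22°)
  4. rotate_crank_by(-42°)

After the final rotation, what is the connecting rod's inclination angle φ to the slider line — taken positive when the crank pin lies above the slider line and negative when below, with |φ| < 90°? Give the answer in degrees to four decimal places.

5.5416

set_geometry: r = 25 mm, L = 80 mm, e = 0 mm; θ ← 0°
rotate_crank_by(+82°): θ ← 0° +82° = 82°
rotate_crank_by(-22°): θ ← 82° -22° = 60°
rotate_crank_by(-42°): θ ← 60° -42° = 18°
crank pin P = (r cos θ, r sin θ) = (23.776413, 7.725425)
h = r sin θ − e = 7.725425 − 0 = 7.725425
sin φ = h / L = 7.725425 / 80 = 0.09656781
φ = arcsin(0.09656781) = 5.541564°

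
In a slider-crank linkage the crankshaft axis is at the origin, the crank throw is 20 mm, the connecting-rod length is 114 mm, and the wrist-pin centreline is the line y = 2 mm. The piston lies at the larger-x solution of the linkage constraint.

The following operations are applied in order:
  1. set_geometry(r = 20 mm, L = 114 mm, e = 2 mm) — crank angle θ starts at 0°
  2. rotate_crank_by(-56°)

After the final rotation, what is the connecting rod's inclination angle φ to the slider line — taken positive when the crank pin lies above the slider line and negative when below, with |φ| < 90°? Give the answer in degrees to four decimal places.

set_geometry: r = 20 mm, L = 114 mm, e = 2 mm; θ ← 0°
rotate_crank_by(-56°): θ ← 0° -56° = -56°
crank pin P = (r cos θ, r sin θ) = (11.183858, -16.580751)
h = r sin θ − e = -16.580751 − 2 = -18.580751
sin φ = h / L = -18.580751 / 114 = -0.16298905
φ = arcsin(-0.16298905) = -9.380434°

-9.3804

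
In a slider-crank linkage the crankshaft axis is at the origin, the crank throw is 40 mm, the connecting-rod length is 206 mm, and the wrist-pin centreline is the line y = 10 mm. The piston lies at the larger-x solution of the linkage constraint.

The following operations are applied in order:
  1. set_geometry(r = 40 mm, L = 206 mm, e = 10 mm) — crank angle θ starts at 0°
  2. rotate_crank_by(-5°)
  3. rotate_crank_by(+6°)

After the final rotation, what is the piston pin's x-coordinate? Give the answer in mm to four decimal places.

245.7838

set_geometry: r = 40 mm, L = 206 mm, e = 10 mm; θ ← 0°
rotate_crank_by(-5°): θ ← 0° -5° = -5°
rotate_crank_by(+6°): θ ← -5° +6° = 1°
crank pin P = (r cos θ, r sin θ) = (39.993908, 0.698096)
h = r sin θ − e = 0.698096 − 10 = -9.301904
x = r cos θ + √(L² − h²) = 39.993908 + √(42436.0 − 86.5254) = 39.993908 + 205.789880 = 245.783788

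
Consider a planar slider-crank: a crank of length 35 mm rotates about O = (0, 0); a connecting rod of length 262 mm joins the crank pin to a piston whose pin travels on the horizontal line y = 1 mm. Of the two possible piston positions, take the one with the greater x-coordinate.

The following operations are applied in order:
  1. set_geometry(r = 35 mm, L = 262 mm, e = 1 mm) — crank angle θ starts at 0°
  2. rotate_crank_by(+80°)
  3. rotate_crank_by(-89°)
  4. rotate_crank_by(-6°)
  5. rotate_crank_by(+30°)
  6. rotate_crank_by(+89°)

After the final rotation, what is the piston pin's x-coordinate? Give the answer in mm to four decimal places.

251.4512

set_geometry: r = 35 mm, L = 262 mm, e = 1 mm; θ ← 0°
rotate_crank_by(+80°): θ ← 0° +80° = 80°
rotate_crank_by(-89°): θ ← 80° -89° = -9°
rotate_crank_by(-6°): θ ← -9° -6° = -15°
rotate_crank_by(+30°): θ ← -15° +30° = 15°
rotate_crank_by(+89°): θ ← 15° +89° = 104°
crank pin P = (r cos θ, r sin θ) = (-8.467266, 33.960350)
h = r sin θ − e = 33.960350 − 1 = 32.960350
x = r cos θ + √(L² − h²) = -8.467266 + √(68644.0 − 1086.3847) = -8.467266 + 259.918478 = 251.451212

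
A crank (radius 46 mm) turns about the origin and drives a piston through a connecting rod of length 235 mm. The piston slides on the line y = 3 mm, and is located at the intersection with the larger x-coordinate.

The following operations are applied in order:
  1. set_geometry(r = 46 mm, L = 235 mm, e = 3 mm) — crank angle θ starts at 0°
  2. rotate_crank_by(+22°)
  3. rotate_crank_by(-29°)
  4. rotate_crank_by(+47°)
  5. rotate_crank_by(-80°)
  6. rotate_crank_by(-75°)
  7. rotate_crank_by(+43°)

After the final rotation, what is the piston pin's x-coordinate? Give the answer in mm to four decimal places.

set_geometry: r = 46 mm, L = 235 mm, e = 3 mm; θ ← 0°
rotate_crank_by(+22°): θ ← 0° +22° = 22°
rotate_crank_by(-29°): θ ← 22° -29° = -7°
rotate_crank_by(+47°): θ ← -7° +47° = 40°
rotate_crank_by(-80°): θ ← 40° -80° = -40°
rotate_crank_by(-75°): θ ← -40° -75° = -115°
rotate_crank_by(+43°): θ ← -115° +43° = -72°
crank pin P = (r cos θ, r sin θ) = (14.214782, -43.748600)
h = r sin θ − e = -43.748600 − 3 = -46.748600
x = r cos θ + √(L² − h²) = 14.214782 + √(55225.0 − 2185.4316) = 14.214782 + 230.303210 = 244.517991

244.5180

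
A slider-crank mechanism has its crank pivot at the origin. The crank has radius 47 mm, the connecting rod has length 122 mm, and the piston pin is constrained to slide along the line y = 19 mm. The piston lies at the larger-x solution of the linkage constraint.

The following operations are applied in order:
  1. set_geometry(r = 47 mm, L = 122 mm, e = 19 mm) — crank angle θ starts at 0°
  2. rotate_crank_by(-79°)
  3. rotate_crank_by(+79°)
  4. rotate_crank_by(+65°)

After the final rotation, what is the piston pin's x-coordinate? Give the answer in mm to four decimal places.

set_geometry: r = 47 mm, L = 122 mm, e = 19 mm; θ ← 0°
rotate_crank_by(-79°): θ ← 0° -79° = -79°
rotate_crank_by(+79°): θ ← -79° +79° = 0°
rotate_crank_by(+65°): θ ← 0° +65° = 65°
crank pin P = (r cos θ, r sin θ) = (19.863058, 42.596466)
h = r sin θ − e = 42.596466 − 19 = 23.596466
x = r cos θ + √(L² − h²) = 19.863058 + √(14884.0 − 556.7932) = 19.863058 + 119.696311 = 139.559369

139.5594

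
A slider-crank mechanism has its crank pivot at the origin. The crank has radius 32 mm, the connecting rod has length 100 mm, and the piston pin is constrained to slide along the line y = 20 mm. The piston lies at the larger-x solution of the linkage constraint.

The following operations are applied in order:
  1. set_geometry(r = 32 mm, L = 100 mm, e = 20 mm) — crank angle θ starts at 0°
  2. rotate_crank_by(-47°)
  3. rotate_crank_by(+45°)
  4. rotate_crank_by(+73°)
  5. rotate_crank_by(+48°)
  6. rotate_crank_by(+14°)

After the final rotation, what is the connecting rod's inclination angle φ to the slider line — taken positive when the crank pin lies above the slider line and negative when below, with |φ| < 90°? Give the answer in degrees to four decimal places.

set_geometry: r = 32 mm, L = 100 mm, e = 20 mm; θ ← 0°
rotate_crank_by(-47°): θ ← 0° -47° = -47°
rotate_crank_by(+45°): θ ← -47° +45° = -2°
rotate_crank_by(+73°): θ ← -2° +73° = 71°
rotate_crank_by(+48°): θ ← 71° +48° = 119°
rotate_crank_by(+14°): θ ← 119° +14° = 133°
crank pin P = (r cos θ, r sin θ) = (-21.823948, 23.403318)
h = r sin θ − e = 23.403318 − 20 = 3.403318
sin φ = h / L = 3.403318 / 100 = 0.03403318
φ = arcsin(0.03403318) = 1.950334°

1.9503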